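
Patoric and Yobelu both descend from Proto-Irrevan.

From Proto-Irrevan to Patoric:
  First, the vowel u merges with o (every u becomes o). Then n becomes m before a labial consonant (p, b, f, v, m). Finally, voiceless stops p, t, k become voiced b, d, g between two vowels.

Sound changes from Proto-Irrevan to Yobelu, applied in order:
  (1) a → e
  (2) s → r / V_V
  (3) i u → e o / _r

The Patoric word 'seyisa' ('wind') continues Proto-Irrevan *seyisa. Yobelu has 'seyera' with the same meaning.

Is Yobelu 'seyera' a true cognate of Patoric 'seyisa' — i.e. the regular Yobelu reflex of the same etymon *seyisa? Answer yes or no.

no

Derive the expected Yobelu reflex of *seyisa:
Yobelu: *seyisa > seyise > seyire > seyere  (by vowel merger, rhotacism, pre-rhotic lowering)
The regular Yobelu reflex would be 'seyere', but the attested form is 'seyera'. The correspondence is irregular, so they are not cognates (the Yobelu form has a different source).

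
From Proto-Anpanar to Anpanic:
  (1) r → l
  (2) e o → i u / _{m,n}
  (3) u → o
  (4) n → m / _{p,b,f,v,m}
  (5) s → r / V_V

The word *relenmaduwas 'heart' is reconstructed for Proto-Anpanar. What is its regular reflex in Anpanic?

lelimmadowas

Anpanic: start from *relenmaduwas.
  rule 1 (unconditioned shift): relenmaduwas → lelenmaduwas
  rule 2 (pre-nasal raising): lelenmaduwas → lelinmaduwas
  rule 3 (vowel merger): lelinmaduwas → lelinmadowas
  rule 4 (nasal place assimilation): lelinmadowas → lelimmadowas
  rule 5: no change — lelimmadowas
  ⇒ Anpanic lelimmadowas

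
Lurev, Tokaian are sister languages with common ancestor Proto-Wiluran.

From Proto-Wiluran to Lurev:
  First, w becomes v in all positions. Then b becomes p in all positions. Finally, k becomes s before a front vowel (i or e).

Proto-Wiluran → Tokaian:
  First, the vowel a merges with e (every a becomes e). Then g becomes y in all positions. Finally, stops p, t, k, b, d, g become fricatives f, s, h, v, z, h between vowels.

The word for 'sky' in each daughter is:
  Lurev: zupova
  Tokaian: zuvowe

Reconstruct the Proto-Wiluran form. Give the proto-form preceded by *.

*zubowa

Position 5: Lurev has v, Tokaian has w. Tokaian preserves w here (none of its changes turn any other segment into w), so the proto-segment is *w.
Position 6: Lurev has a, Tokaian has e. Lurev preserves a here (none of its changes turn any other segment into a), so the proto-segment is *a.
Continuing position by position gives *zubowa; check it forward:
Lurev: *zubowa > zubova > zupova  (by unconditioned shift, unconditioned shift)
Tokaian: *zubowa > zubowe > zuvowe  (by vowel merger, intervocalic lenition)
*zubowa is the unique common source.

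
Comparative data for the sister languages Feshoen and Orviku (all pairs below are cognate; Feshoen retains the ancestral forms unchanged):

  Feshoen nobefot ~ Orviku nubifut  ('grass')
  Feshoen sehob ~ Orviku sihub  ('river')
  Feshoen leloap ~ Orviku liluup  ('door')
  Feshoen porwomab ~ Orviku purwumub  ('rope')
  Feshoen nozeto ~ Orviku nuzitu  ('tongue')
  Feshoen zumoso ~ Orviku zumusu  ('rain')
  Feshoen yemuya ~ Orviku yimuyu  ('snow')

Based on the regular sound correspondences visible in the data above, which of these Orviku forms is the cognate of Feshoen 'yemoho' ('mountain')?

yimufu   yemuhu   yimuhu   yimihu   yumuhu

yimuhu

yemuya ~ yimuyu — Feshoen e corresponds to Orviku i after a consonant, before a nasal.
nobefot ~ nubifut, nozeto ~ nuzitu — Feshoen o corresponds to Orviku u after a consonant, before a consonant other than r, m, n, p, b, f, v.
nozeto ~ nuzitu, zumoso ~ zumusu — Feshoen o corresponds to Orviku u word-finally.
Applying these to Feshoen 'yemoho':
  yemoho → yimoho   (e→i after a consonant, before a nasal)
  yimoho → yimuho   (o→u after a consonant, before a consonant other than r, m, n, p, b, f, v)
  yimuho → yimuhu   (o→u word-finally)
So the Orviku cognate is 'yimuhu'.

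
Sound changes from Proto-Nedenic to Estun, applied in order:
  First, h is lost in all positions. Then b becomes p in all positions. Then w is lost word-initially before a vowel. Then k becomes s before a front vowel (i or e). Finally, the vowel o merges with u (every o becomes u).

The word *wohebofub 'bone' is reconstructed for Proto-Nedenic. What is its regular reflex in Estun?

Estun: *wohebofub > woebofub > woepofup > oepofup > uepufup  (by h-loss, unconditioned shift, glide loss, vowel merger)

uepufup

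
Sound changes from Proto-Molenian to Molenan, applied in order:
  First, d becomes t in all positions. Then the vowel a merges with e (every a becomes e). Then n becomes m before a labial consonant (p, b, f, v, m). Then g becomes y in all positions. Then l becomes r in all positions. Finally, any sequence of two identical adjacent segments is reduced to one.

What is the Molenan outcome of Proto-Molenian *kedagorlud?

keteyorut

Molenan: *kedagorlud > ketagorlut > ketegorlut > keteyorlut > keteyorrut > keteyorut  (by unconditioned shift, vowel merger, unconditioned shift, unconditioned shift, degemination)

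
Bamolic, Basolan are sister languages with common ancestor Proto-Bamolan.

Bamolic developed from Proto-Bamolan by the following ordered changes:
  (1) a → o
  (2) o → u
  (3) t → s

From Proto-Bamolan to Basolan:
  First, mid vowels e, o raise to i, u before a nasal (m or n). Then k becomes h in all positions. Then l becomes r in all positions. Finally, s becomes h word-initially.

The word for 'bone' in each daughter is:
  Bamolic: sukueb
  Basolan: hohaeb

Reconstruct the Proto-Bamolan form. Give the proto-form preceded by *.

*sokaeb

Position 4: Bamolic has u, Basolan has a. Basolan preserves a here (none of its changes turn any other segment into a), so the proto-segment is *a.
Position 3: Bamolic has k, Basolan has h. Bamolic preserves k here (none of its changes turn any other segment into k), so the proto-segment is *k.
Position 1: Bamolic has s, Basolan has h. Taking the neighbouring segments as reconstructed: Bamolic s could go back to *t or *s; Basolan h could go back to *k or *s or *h — the one source consistent with every daughter is *s.
Verify the candidate proto-form against each daughter:
Bamolic: start from *sokaeb.
  rule 1 (vowel merger): sokaeb → sokoeb
  rule 2 (vowel merger): sokoeb → sukueb
  rule 3: no change — sukueb
  ⇒ Bamolic sukueb
Basolan: start from *sokaeb.
  rule 1: no change — sokaeb
  rule 2 (unconditioned shift): sokaeb → sohaeb
  rule 3: no change — sohaeb
  rule 4 (debuccalisation): sohaeb → hohaeb
  ⇒ Basolan hohaeb
Only *sokaeb yields all of Bamolic sukueb, Basolan hohaeb.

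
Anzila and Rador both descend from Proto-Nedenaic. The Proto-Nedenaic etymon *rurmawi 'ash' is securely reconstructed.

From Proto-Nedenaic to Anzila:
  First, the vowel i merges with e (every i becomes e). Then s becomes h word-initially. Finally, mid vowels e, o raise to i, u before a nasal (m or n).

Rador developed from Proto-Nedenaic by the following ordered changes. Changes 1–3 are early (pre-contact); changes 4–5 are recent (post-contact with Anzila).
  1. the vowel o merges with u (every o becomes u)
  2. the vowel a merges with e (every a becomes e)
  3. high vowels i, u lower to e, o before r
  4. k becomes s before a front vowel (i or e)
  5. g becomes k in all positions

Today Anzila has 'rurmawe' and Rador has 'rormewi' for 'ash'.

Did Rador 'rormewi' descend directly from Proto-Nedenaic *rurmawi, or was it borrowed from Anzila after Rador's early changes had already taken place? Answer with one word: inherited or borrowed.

inherited

If inherited, *rurmawi would pass through all of Rador's changes:
Rador: start from *rurmawi.
  rule 1: no change — rurmawi
  rule 2 (vowel merger): rurmawi → rurmewi
  rule 3 (pre-rhotic lowering): rurmewi → rormewi
  rule 4: no change — rormewi
  rule 5: no change — rormewi
  ⇒ Rador rormewi
If borrowed from Anzila 'rurmawe' after the early changes, it would undergo only the recent ones:
  rule 4 (palatalisation): no change (rurmawe)
  rule 5 (unconditioned shift): no change (rurmawe)
  ⇒ as a loan: rurmawe
Rador 'rormewi' matches the inherited outcome exactly, so it is an inherited cognate, not a loan.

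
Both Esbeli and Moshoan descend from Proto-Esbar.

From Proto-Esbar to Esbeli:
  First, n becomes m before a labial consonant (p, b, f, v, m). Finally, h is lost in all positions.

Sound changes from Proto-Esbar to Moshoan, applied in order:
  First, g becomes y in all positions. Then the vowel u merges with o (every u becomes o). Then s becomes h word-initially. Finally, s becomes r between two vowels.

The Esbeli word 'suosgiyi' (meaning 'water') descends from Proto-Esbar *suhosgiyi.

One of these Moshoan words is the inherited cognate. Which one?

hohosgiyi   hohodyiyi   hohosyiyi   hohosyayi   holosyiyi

hohosyiyi

Moshoan: *suhosgiyi > suhosyiyi > sohosyiyi > hohosyiyi  (by unconditioned shift, vowel merger, debuccalisation)
The other candidates each miss or misapply at least one Moshoan change.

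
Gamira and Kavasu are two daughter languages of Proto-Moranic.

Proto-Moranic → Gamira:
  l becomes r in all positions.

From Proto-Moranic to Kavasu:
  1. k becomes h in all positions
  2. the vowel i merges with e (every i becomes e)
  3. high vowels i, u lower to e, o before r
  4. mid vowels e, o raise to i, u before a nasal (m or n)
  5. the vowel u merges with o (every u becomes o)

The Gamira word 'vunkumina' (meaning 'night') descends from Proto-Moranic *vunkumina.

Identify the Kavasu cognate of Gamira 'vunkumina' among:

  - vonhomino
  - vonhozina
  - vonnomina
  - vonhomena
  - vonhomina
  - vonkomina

vonhomina

Kavasu: *vunkumina > vunhumina > vunhumena > vunhumina > vonhomina  (by unconditioned shift, vowel merger, pre-nasal raising, vowel merger)
Among the options, 'vonhomina' alone shows every Kavasu change applied in order.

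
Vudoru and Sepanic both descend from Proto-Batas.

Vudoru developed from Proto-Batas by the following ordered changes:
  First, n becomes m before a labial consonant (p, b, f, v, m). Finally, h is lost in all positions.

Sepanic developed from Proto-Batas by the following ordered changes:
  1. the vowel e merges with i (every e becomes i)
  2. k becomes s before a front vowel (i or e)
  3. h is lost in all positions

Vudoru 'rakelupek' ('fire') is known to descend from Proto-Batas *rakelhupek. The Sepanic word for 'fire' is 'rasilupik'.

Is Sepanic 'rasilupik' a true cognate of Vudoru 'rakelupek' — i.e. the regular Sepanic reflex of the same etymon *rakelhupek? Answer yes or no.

yes

Derive the expected Sepanic reflex of *rakelhupek:
Sepanic: *rakelhupek > rakilhupik > rasilhupik > rasilupik  (by vowel merger, palatalisation, h-loss)
Sepanic 'rasilupik' matches the regular reflex exactly, so the pair is cognate.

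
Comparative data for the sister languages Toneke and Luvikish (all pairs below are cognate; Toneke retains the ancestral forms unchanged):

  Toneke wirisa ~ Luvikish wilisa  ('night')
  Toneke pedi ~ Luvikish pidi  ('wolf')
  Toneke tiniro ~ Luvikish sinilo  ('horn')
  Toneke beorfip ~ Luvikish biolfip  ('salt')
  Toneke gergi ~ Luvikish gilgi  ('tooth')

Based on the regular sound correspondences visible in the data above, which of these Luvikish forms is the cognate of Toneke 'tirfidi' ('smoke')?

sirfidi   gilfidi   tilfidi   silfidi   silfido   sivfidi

tiniro ~ sinilo — Toneke t corresponds to Luvikish s word-initially before a front vowel.
beorfip ~ biolfip — Toneke r corresponds to Luvikish l after a vowel, before a labial obstruent.
Applying these to Toneke 'tirfidi':
  tirfidi → sirfidi   (t→s word-initially before a front vowel)
  sirfidi → silfidi   (r→l after a vowel, before a labial obstruent)
So the Luvikish cognate is 'silfidi'.

silfidi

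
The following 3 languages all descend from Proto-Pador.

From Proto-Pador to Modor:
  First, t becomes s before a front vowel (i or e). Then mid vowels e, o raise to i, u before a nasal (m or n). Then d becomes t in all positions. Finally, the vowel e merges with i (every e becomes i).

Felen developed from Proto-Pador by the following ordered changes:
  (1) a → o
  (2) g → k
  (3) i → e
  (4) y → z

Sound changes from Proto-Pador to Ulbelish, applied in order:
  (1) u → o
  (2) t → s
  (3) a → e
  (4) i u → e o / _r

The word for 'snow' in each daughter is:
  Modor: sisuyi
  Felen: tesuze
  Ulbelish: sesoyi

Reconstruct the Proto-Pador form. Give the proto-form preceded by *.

*tesuyi

Position 2: Modor has i, Felen has e, Ulbelish has e. Taking the neighbouring segments as reconstructed: Modor i could go back to *e or *i; Felen e could go back to *e or *i; Ulbelish e could go back to *a or *e — the one source consistent with every daughter is *e.
Position 4: Modor has u, Felen has u, Ulbelish has o. Felen preserves u here (none of its changes turn any other segment into u), so the proto-segment is *u.
Position 6: Modor has i, Felen has e, Ulbelish has i. Ulbelish preserves i here (none of its changes turn any other segment into i), so the proto-segment is *i.
Verify the candidate proto-form against each daughter:
Modor: *tesuyi > sesuyi > sisuyi  (by palatalisation, vowel merger)
Felen: start from *tesuyi.
  rule 1: no change — tesuyi
  rule 2: no change — tesuyi
  rule 3 (vowel merger): tesuyi → tesuye
  rule 4 (unconditioned shift): tesuye → tesuze
  ⇒ Felen tesuze
Ulbelish: *tesuyi > tesoyi > sesoyi  (by vowel merger, unconditioned shift)
Only *tesuyi yields all of Modor sisuyi, Felen tesuze, Ulbelish sesoyi.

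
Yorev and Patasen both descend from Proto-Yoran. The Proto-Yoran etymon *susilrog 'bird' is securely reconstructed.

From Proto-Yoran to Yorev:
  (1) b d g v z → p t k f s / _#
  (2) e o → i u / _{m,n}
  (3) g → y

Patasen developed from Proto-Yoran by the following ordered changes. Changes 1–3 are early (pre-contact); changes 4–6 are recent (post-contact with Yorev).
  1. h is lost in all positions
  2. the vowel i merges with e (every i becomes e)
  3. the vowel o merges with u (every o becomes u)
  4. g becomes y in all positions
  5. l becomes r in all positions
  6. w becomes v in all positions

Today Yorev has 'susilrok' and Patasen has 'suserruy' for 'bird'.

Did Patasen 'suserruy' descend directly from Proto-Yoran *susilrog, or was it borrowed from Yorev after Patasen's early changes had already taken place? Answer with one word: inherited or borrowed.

If inherited, *susilrog would pass through all of Patasen's changes:
Patasen: *susilrog
  susilrog (rule 1 does not apply)
  susilrog → suselrog   [vowel merger]
  suselrog → suselrug   [vowel merger]
  suselrug → suselruy   [unconditioned shift]
  suselruy → suserruy   [unconditioned shift]
  suserruy (rule 6 does not apply)
  giving Patasen suserruy.
If borrowed from Yorev 'susilrok' after the early changes, it would undergo only the recent ones:
  rule 4 (unconditioned shift): no change (susilrok)
  rule 5 (unconditioned shift): susilrok → susirrok
  rule 6 (unconditioned shift): no change (susirrok)
  ⇒ as a loan: susirrok
Patasen 'suserruy' matches the inherited outcome exactly, so it is an inherited cognate, not a loan.

inherited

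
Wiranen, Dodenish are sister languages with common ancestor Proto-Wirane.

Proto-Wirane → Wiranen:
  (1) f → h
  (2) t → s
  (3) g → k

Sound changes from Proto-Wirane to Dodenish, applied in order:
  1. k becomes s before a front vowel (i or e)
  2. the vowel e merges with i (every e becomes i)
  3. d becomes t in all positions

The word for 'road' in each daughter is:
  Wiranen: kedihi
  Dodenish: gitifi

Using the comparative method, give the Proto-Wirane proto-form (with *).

Position 5: Wiranen has h, Dodenish has f. Dodenish preserves f here (none of its changes turn any other segment into f), so the proto-segment is *f.
Position 2: Wiranen has e, Dodenish has i. Wiranen preserves e here (none of its changes turn any other segment into e), so the proto-segment is *e.
Position 1: Wiranen has k, Dodenish has g. Dodenish preserves g here (none of its changes turn any other segment into g), so the proto-segment is *g.
This points to *gedifi. Verify forward in each daughter:
Wiranen: *gedifi
  gedifi → gedihi   [unconditioned shift]
  gedihi (rule 2 does not apply)
  gedihi → kedihi   [unconditioned shift]
  giving Wiranen kedihi.
Dodenish: *gedifi > gidifi > gitifi  (by vowel merger, unconditioned shift)
*gedifi is the unique common source.

*gedifi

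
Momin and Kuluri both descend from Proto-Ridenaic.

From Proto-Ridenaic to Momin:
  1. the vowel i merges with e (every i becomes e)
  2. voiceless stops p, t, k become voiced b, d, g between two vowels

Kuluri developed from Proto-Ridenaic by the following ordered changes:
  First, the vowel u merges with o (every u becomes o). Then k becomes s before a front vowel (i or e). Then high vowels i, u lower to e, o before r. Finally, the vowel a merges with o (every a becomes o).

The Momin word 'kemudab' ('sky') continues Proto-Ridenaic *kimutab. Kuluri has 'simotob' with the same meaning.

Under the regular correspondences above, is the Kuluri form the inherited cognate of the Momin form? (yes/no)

Derive the expected Kuluri reflex of *kimutab:
Kuluri: *kimutab
  kimutab → kimotab   [vowel merger]
  kimotab → simotab   [palatalisation]
  simotab (rule 3 does not apply)
  simotab → simotob   [vowel merger]
  giving Kuluri simotob.
Kuluri 'simotob' matches the regular reflex exactly, so the pair is cognate.

yes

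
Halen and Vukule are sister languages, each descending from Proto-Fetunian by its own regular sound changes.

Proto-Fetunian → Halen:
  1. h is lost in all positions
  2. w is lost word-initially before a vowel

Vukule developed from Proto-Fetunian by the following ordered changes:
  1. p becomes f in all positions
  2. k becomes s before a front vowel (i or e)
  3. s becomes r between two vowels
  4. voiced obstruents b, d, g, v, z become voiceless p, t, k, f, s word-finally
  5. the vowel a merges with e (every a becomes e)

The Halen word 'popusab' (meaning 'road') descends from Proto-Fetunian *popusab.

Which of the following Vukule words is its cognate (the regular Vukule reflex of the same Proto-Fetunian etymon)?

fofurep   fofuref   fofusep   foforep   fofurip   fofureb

fofurep

Vukule: *popusab > fofusab > fofurab > fofurap > fofurep  (by unconditioned shift, rhotacism, final devoicing, vowel merger)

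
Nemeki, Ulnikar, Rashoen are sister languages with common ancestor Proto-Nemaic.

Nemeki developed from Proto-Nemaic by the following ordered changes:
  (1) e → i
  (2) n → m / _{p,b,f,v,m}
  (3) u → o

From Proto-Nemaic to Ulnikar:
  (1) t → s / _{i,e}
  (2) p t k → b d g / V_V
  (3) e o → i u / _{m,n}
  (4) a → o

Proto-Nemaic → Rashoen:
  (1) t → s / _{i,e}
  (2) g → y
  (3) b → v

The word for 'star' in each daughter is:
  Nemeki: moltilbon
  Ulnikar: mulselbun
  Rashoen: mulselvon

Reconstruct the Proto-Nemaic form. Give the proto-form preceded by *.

*multelbon

Position 2: Nemeki has o, Ulnikar has u, Rashoen has u. Rashoen preserves u here (none of its changes turn any other segment into u), so the proto-segment is *u.
Position 4: Nemeki has t, Ulnikar has s, Rashoen has s. Nemeki preserves t here (none of its changes turn any other segment into t), so the proto-segment is *t.
Position 8: Nemeki has o, Ulnikar has u, Rashoen has o. Rashoen preserves o here (none of its changes turn any other segment into o), so the proto-segment is *o.
Verify the candidate proto-form against each daughter:
Nemeki: *multelbon
  multelbon → multilbon   [vowel merger]
  multilbon (rule 2 does not apply)
  multilbon → moltilbon   [vowel merger]
  giving Nemeki moltilbon.
Ulnikar: *multelbon
  multelbon → mulselbon   [palatalisation]
  mulselbon (rule 2 does not apply)
  mulselbon → mulselbun   [pre-nasal raising]
  mulselbun (rule 4 does not apply)
  giving Ulnikar mulselbun.
Rashoen: *multelbon
  multelbon → mulselbon   [palatalisation]
  mulselbon (rule 2 does not apply)
  mulselbon → mulselvon   [unconditioned shift]
  giving Rashoen mulselvon.
No other proto-form is consistent with every reflex, so the reconstruction is *multelbon.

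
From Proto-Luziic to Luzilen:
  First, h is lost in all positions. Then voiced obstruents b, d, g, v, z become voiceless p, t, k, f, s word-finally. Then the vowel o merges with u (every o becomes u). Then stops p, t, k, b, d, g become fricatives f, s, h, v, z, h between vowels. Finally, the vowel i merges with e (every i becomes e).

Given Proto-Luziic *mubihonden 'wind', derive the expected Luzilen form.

muveunden

Luzilen: *mubihonden
  mubihonden → mubionden   [h-loss]
  mubionden (rule 2 does not apply)
  mubionden → mubiunden   [vowel merger]
  mubiunden → muviunden   [intervocalic lenition]
  muviunden → muveunden   [vowel merger]
  giving Luzilen muveunden.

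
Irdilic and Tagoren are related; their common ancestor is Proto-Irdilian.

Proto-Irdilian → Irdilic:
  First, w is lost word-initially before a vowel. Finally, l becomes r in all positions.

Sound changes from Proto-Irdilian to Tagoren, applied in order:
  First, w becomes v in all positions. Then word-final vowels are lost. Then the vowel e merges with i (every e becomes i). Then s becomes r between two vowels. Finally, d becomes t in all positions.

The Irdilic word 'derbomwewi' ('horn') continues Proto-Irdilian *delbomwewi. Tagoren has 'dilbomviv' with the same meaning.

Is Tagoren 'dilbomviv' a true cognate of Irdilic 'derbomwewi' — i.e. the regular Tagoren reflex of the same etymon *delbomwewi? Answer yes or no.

no

Derive the expected Tagoren reflex of *delbomwewi:
Tagoren: *delbomwewi > delbomvevi > delbomvev > dilbomviv > tilbomviv  (by unconditioned shift, apocope, vowel merger, unconditioned shift)
The regular Tagoren reflex would be 'tilbomviv', but the attested form is 'dilbomviv'. The correspondence is irregular, so they are not cognates (the Tagoren form has a different source).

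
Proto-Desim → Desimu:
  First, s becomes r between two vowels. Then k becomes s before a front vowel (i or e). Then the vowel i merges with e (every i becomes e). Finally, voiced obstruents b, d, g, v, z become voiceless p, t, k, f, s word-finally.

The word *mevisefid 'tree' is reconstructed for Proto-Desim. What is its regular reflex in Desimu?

Desimu: *mevisefid > mevirefid > meverefed > meverefet  (by rhotacism, vowel merger, final devoicing)

meverefet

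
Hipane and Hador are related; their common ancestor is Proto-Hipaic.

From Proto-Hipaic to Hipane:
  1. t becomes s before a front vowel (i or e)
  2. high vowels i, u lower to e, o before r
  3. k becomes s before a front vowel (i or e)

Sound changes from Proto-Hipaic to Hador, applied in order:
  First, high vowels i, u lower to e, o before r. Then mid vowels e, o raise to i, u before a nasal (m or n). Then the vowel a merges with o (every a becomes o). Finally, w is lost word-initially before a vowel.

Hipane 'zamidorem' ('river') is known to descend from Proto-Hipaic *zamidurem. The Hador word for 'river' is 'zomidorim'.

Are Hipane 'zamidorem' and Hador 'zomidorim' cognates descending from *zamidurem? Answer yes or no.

Derive the expected Hador reflex of *zamidurem:
Hador: *zamidurem
  zamidurem → zamidorem   [pre-rhotic lowering]
  zamidorem → zamidorim   [pre-nasal raising]
  zamidorim → zomidorim   [vowel merger]
  zomidorim (rule 4 does not apply)
  giving Hador zomidorim.
Hador 'zomidorim' matches the regular reflex exactly, so the pair is cognate.

yes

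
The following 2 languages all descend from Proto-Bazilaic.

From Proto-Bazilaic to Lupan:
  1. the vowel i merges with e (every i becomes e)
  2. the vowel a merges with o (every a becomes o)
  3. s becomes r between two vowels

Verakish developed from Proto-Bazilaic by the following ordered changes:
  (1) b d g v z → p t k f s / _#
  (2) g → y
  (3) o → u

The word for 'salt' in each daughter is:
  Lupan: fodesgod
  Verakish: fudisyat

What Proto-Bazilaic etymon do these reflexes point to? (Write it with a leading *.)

Position 8: Lupan has d, Verakish has t. Lupan preserves d here (none of its changes turn any other segment into d), so the proto-segment is *d.
Position 4: Lupan has e, Verakish has i. Verakish preserves i here (none of its changes turn any other segment into i), so the proto-segment is *i.
Continuing position by position gives *fodisgad; check it forward:
Lupan: *fodisgad > fodesgad > fodesgod  (by vowel merger, vowel merger)
Verakish: start from *fodisgad.
  rule 1 (final devoicing): fodisgad → fodisgat
  rule 2 (unconditioned shift): fodisgat → fodisyat
  rule 3 (vowel merger): fodisyat → fudisyat
  ⇒ Verakish fudisyat
Only *fodisgad yields all of Lupan fodesgod, Verakish fudisyat.

*fodisgad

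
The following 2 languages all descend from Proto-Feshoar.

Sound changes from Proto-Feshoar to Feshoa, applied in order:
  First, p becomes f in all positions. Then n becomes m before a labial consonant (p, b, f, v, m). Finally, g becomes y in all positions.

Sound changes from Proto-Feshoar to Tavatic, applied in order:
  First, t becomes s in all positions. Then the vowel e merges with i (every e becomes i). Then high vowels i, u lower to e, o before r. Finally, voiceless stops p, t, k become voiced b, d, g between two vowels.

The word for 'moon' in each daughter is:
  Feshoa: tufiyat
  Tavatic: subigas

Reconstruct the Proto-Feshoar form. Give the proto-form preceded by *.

*tupigat

Position 7: Feshoa has t, Tavatic has s. Feshoa preserves t here (none of its changes turn any other segment into t), so the proto-segment is *t.
Position 5: Feshoa has y, Tavatic has g. Taking the neighbouring segments as reconstructed: Feshoa y could go back to *g or *y; Tavatic g could go back to *k or *g — the one source consistent with every daughter is *g.
This points to *tupigat. Verify forward in each daughter:
Feshoa: start from *tupigat.
  rule 1 (unconditioned shift): tupigat → tufigat
  rule 2: no change — tufigat
  rule 3 (unconditioned shift): tufigat → tufiyat
  ⇒ Feshoa tufiyat
Tavatic: *tupigat
  tupigat → supigas   [unconditioned shift]
  supigas (rule 2 does not apply)
  supigas (rule 3 does not apply)
  supigas → subigas   [intervocalic voicing]
  giving Tavatic subigas.
Only *tupigat yields all of Feshoa tufiyat, Tavatic subigas.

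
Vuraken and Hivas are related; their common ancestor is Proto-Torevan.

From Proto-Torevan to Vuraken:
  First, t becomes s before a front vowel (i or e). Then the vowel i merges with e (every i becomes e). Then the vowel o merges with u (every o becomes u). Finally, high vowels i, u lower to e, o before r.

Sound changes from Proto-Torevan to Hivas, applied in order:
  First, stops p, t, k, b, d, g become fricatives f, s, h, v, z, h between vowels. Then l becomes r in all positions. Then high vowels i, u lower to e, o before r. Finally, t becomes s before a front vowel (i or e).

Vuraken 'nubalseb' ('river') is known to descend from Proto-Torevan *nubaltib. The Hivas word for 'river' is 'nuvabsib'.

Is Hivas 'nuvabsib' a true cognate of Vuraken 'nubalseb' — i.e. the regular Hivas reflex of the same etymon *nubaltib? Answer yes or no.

no

Derive the expected Hivas reflex of *nubaltib:
Hivas: *nubaltib > nuvaltib > nuvartib > nuvarsib  (by intervocalic lenition, unconditioned shift, palatalisation)
The regular Hivas reflex would be 'nuvarsib', but the attested form is 'nuvabsib'. The correspondence is irregular, so they are not cognates (the Hivas form has a different source).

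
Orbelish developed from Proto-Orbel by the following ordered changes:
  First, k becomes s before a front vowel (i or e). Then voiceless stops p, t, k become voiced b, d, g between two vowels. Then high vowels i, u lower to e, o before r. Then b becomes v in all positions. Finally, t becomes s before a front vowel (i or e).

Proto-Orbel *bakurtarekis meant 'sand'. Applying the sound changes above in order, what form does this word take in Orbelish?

Orbelish: *bakurtarekis
  bakurtarekis → bakurtaresis   [palatalisation]
  bakurtaresis → bagurtaresis   [intervocalic voicing]
  bagurtaresis → bagortaresis   [pre-rhotic lowering]
  bagortaresis → vagortaresis   [unconditioned shift]
  vagortaresis (rule 5 does not apply)
  giving Orbelish vagortaresis.

vagortaresis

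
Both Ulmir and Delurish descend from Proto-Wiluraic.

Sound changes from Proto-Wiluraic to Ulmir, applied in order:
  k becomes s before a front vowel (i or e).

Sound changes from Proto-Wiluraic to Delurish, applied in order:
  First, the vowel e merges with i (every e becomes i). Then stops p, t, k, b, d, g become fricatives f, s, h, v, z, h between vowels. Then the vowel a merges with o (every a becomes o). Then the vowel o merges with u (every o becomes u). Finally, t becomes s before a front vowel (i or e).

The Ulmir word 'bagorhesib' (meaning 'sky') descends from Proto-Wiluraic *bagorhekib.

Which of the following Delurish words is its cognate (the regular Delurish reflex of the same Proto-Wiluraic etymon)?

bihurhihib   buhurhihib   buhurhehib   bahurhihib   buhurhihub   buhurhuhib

Delurish: start from *bagorhekib.
  rule 1 (vowel merger): bagorhekib → bagorhikib
  rule 2 (intervocalic lenition): bagorhikib → bahorhihib
  rule 3 (vowel merger): bahorhihib → bohorhihib
  rule 4 (vowel merger): bohorhihib → buhurhihib
  rule 5: no change — buhurhihib
  ⇒ Delurish buhurhihib

buhurhihib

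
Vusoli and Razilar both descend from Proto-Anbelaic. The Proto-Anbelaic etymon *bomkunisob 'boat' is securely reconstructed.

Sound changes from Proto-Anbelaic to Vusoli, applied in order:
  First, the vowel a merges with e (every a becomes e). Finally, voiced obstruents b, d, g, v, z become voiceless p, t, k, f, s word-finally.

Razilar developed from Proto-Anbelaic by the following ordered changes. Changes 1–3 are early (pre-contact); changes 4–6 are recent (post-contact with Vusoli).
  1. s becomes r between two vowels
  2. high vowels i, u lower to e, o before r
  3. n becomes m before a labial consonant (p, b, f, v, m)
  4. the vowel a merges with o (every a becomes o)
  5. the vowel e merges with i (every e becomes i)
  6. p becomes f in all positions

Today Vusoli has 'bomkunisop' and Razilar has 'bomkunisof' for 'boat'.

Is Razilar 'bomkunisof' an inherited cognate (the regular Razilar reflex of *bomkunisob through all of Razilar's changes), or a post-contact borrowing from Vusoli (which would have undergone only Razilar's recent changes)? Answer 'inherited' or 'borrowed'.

borrowed

If inherited, *bomkunisob would pass through all of Razilar's changes:
Razilar: *bomkunisob
  bomkunisob → bomkunirob   [rhotacism]
  bomkunirob → bomkunerob   [pre-rhotic lowering]
  bomkunerob (rule 3 does not apply)
  bomkunerob (rule 4 does not apply)
  bomkunerob → bomkunirob   [vowel merger]
  bomkunirob (rule 6 does not apply)
  giving Razilar bomkunirob.
If borrowed from Vusoli 'bomkunisop' after the early changes, it would undergo only the recent ones:
  rule 4 (vowel merger): no change (bomkunisop)
  rule 5 (vowel merger): no change (bomkunisop)
  rule 6 (unconditioned shift): bomkunisop → bomkunisof
  ⇒ as a loan: bomkunisof
Razilar 'bomkunisof' matches the loan outcome 'bomkunisof', not the inherited 'bomkunirob' — it skipped the early Razilar changes, so it was borrowed from Vusoli.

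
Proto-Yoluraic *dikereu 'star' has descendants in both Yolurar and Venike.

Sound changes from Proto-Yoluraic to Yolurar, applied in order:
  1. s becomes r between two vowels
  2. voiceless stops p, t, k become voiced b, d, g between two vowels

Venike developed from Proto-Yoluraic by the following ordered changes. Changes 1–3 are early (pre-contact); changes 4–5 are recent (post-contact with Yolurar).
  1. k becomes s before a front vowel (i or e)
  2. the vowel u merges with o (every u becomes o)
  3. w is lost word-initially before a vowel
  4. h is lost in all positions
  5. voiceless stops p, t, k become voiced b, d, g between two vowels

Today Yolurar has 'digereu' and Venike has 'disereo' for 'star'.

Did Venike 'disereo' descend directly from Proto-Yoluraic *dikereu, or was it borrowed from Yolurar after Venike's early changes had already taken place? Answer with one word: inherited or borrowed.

If inherited, *dikereu would pass through all of Venike's changes:
Venike: start from *dikereu.
  rule 1 (palatalisation): dikereu → disereu
  rule 2 (vowel merger): disereu → disereo
  rule 3: no change — disereo
  rule 4: no change — disereo
  rule 5: no change — disereo
  ⇒ Venike disereo
If borrowed from Yolurar 'digereu' after the early changes, it would undergo only the recent ones:
  rule 4 (h-loss): no change (digereu)
  rule 5 (intervocalic voicing): no change (digereu)
  ⇒ as a loan: digereu
Venike 'disereo' matches the inherited outcome exactly, so it is an inherited cognate, not a loan.

inherited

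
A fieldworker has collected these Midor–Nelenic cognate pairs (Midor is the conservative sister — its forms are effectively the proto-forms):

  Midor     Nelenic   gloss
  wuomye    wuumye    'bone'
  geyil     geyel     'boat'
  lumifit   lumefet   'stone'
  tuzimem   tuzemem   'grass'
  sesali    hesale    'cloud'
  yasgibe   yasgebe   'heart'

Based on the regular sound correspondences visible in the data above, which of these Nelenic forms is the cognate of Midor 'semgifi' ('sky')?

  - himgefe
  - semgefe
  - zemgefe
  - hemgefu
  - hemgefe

hemgefe

sesali ~ hesale — Midor s corresponds to Nelenic h word-initially before a front vowel.
lumifit ~ lumefet — Midor i corresponds to Nelenic e after a consonant, before a labial obstruent.
sesali ~ hesale — Midor i corresponds to Nelenic e word-finally.
Applying these to Midor 'semgifi':
  semgifi → hemgifi   (s→h word-initially before a front vowel)
  hemgifi → hemgefi   (i→e after a consonant, before a labial obstruent)
  hemgefi → hemgefe   (i→e word-finally)
So the Nelenic cognate is 'hemgefe'.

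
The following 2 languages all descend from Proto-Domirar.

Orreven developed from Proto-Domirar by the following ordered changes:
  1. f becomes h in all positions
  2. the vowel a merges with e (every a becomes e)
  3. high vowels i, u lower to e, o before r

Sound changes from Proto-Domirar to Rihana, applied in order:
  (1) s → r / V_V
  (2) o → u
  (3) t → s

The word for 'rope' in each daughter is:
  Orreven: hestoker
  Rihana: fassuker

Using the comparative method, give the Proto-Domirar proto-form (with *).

*fastoker

Position 4: Orreven has t, Rihana has s. Orreven preserves t here (none of its changes turn any other segment into t), so the proto-segment is *t.
Position 2: Orreven has e, Rihana has a. Rihana preserves a here (none of its changes turn any other segment into a), so the proto-segment is *a.
Position 1: Orreven has h, Rihana has f. Rihana preserves f here (none of its changes turn any other segment into f), so the proto-segment is *f.
Verify the candidate proto-form against each daughter:
Orreven: start from *fastoker.
  rule 1 (unconditioned shift): fastoker → hastoker
  rule 2 (vowel merger): hastoker → hestoker
  rule 3: no change — hestoker
  ⇒ Orreven hestoker
Rihana: *fastoker
  fastoker (rule 1 does not apply)
  fastoker → fastuker   [vowel merger]
  fastuker → fassuker   [unconditioned shift]
  giving Rihana fassuker.
*fastoker is the unique common source.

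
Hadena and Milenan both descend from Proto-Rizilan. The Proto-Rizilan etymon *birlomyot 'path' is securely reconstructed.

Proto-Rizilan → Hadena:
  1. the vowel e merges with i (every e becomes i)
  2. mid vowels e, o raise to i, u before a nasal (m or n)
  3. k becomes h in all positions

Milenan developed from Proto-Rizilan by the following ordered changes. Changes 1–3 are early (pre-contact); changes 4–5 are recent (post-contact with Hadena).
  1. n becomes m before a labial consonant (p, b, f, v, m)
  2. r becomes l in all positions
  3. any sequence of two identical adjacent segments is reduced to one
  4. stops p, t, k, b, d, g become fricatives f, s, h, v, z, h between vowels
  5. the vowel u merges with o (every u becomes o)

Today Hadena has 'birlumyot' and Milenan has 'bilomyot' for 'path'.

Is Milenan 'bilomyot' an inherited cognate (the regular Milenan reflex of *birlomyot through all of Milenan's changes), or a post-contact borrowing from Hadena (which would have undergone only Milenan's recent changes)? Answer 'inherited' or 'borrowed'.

inherited

If inherited, *birlomyot would pass through all of Milenan's changes:
Milenan: *birlomyot > billomyot > bilomyot  (by unconditioned shift, degemination)
If borrowed from Hadena 'birlumyot' after the early changes, it would undergo only the recent ones:
  rule 4 (intervocalic lenition): no change (birlumyot)
  rule 5 (vowel merger): birlumyot → birlomyot
  ⇒ as a loan: birlomyot
Milenan 'bilomyot' matches the inherited outcome exactly, so it is an inherited cognate, not a loan.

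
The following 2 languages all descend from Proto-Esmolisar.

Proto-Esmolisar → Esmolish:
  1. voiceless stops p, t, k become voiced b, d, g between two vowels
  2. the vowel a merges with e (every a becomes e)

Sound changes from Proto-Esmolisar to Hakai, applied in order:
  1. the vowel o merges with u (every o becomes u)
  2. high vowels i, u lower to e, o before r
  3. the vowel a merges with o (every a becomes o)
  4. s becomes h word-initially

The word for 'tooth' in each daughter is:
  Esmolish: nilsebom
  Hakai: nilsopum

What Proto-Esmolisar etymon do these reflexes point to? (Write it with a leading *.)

*nilsapom

Position 5: Esmolish has e, Hakai has o. Taking the neighbouring segments as reconstructed: Esmolish e could go back to *a or *e; Hakai o can only go back to *a — the one source consistent with every daughter is *a.
Position 6: Esmolish has b, Hakai has p. Hakai preserves p here (none of its changes turn any other segment into p), so the proto-segment is *p.
Verify the candidate proto-form against each daughter:
Esmolish: start from *nilsapom.
  rule 1 (intervocalic voicing): nilsapom → nilsabom
  rule 2 (vowel merger): nilsabom → nilsebom
  ⇒ Esmolish nilsebom
Hakai: *nilsapom > nilsapum > nilsopum  (by vowel merger, vowel merger)
No other proto-form is consistent with every reflex, so the reconstruction is *nilsapom.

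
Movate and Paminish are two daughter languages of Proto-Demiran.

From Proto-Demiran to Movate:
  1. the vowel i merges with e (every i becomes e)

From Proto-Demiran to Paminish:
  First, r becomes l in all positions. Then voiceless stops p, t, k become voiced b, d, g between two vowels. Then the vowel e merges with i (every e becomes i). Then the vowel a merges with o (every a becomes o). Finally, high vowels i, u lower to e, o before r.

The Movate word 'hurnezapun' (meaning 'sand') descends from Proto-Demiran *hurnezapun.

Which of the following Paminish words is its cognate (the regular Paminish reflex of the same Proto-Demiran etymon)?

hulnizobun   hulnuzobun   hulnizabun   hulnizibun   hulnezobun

hulnizobun

Paminish: start from *hurnezapun.
  rule 1 (unconditioned shift): hurnezapun → hulnezapun
  rule 2 (intervocalic voicing): hulnezapun → hulnezabun
  rule 3 (vowel merger): hulnezabun → hulnizabun
  rule 4 (vowel merger): hulnizabun → hulnizobun
  rule 5: no change — hulnizobun
  ⇒ Paminish hulnizobun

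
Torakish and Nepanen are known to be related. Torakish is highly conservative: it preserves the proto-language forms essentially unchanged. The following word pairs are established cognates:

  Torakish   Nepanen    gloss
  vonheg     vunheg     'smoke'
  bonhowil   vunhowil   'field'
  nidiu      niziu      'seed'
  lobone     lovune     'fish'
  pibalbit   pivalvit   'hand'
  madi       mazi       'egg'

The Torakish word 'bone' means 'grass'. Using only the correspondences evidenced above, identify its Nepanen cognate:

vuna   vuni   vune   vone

bonhowil ~ vunhowil — Torakish b corresponds to Nepanen v word-initially before a back vowel.
vonheg ~ vunheg, bonhowil ~ vunhowil — Torakish o corresponds to Nepanen u after a consonant, before a nasal.
Applying these to Torakish 'bone':
  bone → vone   (b→v word-initially before a back vowel)
  vone → vune   (o→u after a consonant, before a nasal)
So the Nepanen cognate is 'vune'.

vune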